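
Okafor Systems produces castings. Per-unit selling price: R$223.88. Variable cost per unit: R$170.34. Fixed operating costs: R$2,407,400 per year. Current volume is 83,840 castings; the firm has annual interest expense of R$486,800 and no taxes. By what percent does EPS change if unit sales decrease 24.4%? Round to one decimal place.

Contribution at this volume is 83,840 × R$53.54 = R$4,488,793.60.
Operating income = contribution − fixed costs = R$4,488,793.60 − R$2,407,400 = R$2,081,393.60.
After interest of R$486,800.00, pre-tax earnings = R$1,594,593.60.
Degree of combined leverage = contribution ÷ (EBIT − I) = R$4,488,793.60 ÷ R$1,594,593.60 = 2.8150.
EPS therefore changes by 2.8150 × (-24.4%) = -68.7%.

-68.7%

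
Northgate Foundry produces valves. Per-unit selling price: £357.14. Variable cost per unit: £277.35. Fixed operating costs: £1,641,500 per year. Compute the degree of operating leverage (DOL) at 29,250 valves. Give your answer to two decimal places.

3.37

Total contribution margin = 29,250 × £79.79 = £2,333,857.50.
Operating income = contribution − fixed costs = £2,333,857.50 − £1,641,500 = £692,357.50.
Degree of operating leverage = £2,333,857.50 / £692,357.50 = 3.3709.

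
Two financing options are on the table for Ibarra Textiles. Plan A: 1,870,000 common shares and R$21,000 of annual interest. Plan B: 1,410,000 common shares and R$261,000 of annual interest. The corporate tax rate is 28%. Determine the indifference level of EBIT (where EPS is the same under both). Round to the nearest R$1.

R$996,652

Set EPS_A = EPS_B: (EBIT − R$21,000)(1 − 0.28) ÷ 1,870,000 = (EBIT − R$261,000)(1 − 0.28) ÷ 1,410,000.
Cancelling (1 − t) and cross-multiplying: 1,410,000·(EBIT − 21,000) = 1,870,000·(EBIT − 261,000).
EBIT × (1,870,000 − 1,410,000) = 261,000 × 1,870,000 − 21,000 × 1,410,000 = 458,460,000,000, so EBIT = 458,460,000,000 ÷ 460,000 = 996,652.17.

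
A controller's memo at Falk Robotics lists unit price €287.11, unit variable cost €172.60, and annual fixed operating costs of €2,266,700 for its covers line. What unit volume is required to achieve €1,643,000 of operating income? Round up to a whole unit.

Contribution margin per unit = €287.11 − €172.60 = €114.51.
Units = (FC + target) / CM = (€2,266,700 + €1,643,000) / €114.51 = 34,142.87, so 34,143 covers.

34,143 covers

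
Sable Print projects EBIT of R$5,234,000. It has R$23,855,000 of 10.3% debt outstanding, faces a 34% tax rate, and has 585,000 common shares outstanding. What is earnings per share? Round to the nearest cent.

Pre-tax income = R$5,234,000 − R$2,457,065.00 = R$2,776,935.00.
After tax at 34%: net income = R$2,776,935.00 × 0.66 = R$1,832,777.10.
EPS = R$1,832,777.10 ÷ 585,000 = R$3.13.

R$3.13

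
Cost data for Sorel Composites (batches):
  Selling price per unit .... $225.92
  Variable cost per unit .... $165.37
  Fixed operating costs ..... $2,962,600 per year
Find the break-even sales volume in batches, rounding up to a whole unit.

Contribution margin per unit = $225.92 − $165.37 = $60.55.
Break-even volume = fixed costs ÷ CM per unit = $2,962,600 ÷ $60.55 = 48,928.16, so 48,929 batches.

48,929 batches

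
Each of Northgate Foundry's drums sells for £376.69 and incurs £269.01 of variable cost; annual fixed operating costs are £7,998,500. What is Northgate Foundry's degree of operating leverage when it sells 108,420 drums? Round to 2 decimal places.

3.18

Contribution at this volume is 108,420 × £107.68 = £11,674,665.60.
Subtracting fixed costs: EBIT = £11,674,665.60 − £7,998,500 = £3,676,165.60.
So DOL = total CM / EBIT = £11,674,665.60 / £3,676,165.60 = 3.1758.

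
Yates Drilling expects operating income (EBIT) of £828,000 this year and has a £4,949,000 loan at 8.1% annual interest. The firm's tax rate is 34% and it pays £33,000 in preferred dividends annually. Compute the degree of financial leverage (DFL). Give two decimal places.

Annual interest charges come to £400,869.00.
Pre-tax preferred-dividend burden = £33,000 ÷ (1 − 0.34) = £50,000.00.
DFL = EBIT ÷ [EBIT − I − D_p/(1−t)] = £828,000 ÷ [£828,000 − £400,869.00 − £50,000.00] = £828,000 ÷ £377,131.00 = 2.1955.

2.20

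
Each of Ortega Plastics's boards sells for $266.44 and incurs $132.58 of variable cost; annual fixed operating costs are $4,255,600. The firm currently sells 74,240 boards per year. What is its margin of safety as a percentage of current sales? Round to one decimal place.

Each unit contributes $266.44 − $132.58 = $133.86. Break-even units = $4,255,600 ÷ $133.86 = 31,791.42; break-even revenue = 31,791.42 × $266.44 = $8,470,506.98.
Actual sales revenue = 74,240 × $266.44 = $19,780,505.60.
Margin of safety = ($19,780,505.60 − $8,470,506.98) ÷ $19,780,505.60 = 57.2%.

57.2%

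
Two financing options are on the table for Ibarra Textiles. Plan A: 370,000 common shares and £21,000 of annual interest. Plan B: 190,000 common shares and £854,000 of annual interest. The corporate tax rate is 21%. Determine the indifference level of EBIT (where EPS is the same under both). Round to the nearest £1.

£1,733,278

Set EPS_A = EPS_B: (EBIT − £21,000)(1 − 0.21) ÷ 370,000 = (EBIT − £854,000)(1 − 0.21) ÷ 190,000.
Cancelling (1 − t) and cross-multiplying: 190,000·(EBIT − 21,000) = 370,000·(EBIT − 854,000).
EBIT × (370,000 − 190,000) = 854,000 × 370,000 − 21,000 × 190,000 = 311,990,000,000, so EBIT = 311,990,000,000 ÷ 180,000 = 1,733,277.78.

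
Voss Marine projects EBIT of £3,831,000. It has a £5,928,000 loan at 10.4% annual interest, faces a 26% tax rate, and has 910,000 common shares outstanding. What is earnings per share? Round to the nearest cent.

£2.61

Interest = £616,512.00, so EBT = £3,831,000 − £616,512.00 = £3,214,488.00.
Net income = £3,214,488.00 × (1 − 0.26) = £2,378,721.12.
Per share: £2,378,721.12 / 910,000 shares = £2.61.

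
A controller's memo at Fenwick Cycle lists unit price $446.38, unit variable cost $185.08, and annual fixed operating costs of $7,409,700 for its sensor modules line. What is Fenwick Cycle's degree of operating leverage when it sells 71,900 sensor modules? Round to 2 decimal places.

Total contribution margin = 71,900 × $261.30 = $18,787,470.00.
Operating income = contribution − fixed costs = $18,787,470.00 − $7,409,700 = $11,377,770.00.
Degree of operating leverage = $18,787,470.00 / $11,377,770.00 = 1.6512.

1.65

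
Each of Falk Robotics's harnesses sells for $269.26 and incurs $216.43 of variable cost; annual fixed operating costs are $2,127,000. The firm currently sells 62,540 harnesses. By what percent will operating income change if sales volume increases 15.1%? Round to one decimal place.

+42.4%

Total contribution margin = 62,540 × $52.83 = $3,303,988.20.
EBIT = $3,303,988.20 − $2,127,000 = $1,176,988.20.
So DOL = total CM / EBIT = $3,303,988.20 / $1,176,988.20 = 2.8072.
So EBIT moves 2.8072 × (+15.1%) = +42.4%.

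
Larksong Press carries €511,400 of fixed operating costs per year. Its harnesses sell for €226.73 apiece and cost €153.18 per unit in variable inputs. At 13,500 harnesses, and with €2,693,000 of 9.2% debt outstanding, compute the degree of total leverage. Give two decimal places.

4.25

Total contribution margin = 13,500 × €73.55 = €992,925.00.
EBIT = €992,925.00 − €511,400 = €481,525.00. Interest = €247,756.00, so EBIT − I = €233,769.00.
Degree of total leverage = total CM / (EBIT − interest) = €992,925.00 / €233,769.00 = 4.2475.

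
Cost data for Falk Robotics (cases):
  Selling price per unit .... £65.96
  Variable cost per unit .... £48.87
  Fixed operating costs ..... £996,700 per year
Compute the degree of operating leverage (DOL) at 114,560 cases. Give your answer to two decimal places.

2.04

Contribution at this volume is 114,560 × £17.09 = £1,957,830.40.
Operating income = contribution − fixed costs = £1,957,830.40 − £996,700 = £961,130.40.
So DOL = total CM / EBIT = £1,957,830.40 / £961,130.40 = 2.0370.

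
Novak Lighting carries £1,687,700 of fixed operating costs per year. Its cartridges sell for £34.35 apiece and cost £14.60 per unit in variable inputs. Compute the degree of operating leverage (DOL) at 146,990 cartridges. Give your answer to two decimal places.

2.39

At 146,990 units, contribution = 146,990 × £19.75 = £2,903,052.50.
Operating income = contribution − fixed costs = £2,903,052.50 − £1,687,700 = £1,215,352.50.
DOL = contribution ÷ EBIT = £2,903,052.50 ÷ £1,215,352.50 = 2.3887.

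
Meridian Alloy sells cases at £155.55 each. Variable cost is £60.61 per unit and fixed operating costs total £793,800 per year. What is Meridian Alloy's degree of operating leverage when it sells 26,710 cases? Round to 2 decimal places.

At 26,710 units, contribution = 26,710 × £94.94 = £2,535,847.40.
EBIT = £2,535,847.40 − £793,800 = £1,742,047.40.
DOL = contribution ÷ EBIT = £2,535,847.40 ÷ £1,742,047.40 = 1.4557.

1.46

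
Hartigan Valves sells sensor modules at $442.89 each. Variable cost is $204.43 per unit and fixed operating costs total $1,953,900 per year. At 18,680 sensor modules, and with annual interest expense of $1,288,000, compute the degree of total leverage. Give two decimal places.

Total contribution margin = 18,680 × $238.46 = $4,454,432.80.
Subtracting fixed costs: EBIT = $4,454,432.80 − $1,953,900 = $2,500,532.80. Interest = $1,288,000.00.
DOL = $4,454,432.80 ÷ $2,500,532.80 = 1.7814; DFL = $2,500,532.80 ÷ $1,212,532.80 = 2.0622.
Combined leverage = 1.7814 × 2.0622 = 3.6736.

3.67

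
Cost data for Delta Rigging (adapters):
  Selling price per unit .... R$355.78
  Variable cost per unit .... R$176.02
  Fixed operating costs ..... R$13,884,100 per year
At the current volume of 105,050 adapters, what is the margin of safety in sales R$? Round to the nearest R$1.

Unit CM = price − variable cost = R$355.78 − R$176.02 = R$179.76. Break-even units = R$13,884,100 ÷ R$179.76 = 77,236.87; break-even revenue = 77,236.87 × R$355.78 = R$27,479,334.10.
Actual sales revenue = 105,050 × R$355.78 = R$37,374,689.00.
Margin of safety = R$37,374,689.00 − R$27,479,334.10 = R$9,895,355.

R$9,895,355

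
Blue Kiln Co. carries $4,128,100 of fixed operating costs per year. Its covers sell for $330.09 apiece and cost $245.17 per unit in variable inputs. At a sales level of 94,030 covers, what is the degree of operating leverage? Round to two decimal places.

At 94,030 units, contribution = 94,030 × $84.92 = $7,985,027.60.
Subtracting fixed costs: EBIT = $7,985,027.60 − $4,128,100 = $3,856,927.60.
DOL = contribution ÷ EBIT = $7,985,027.60 ÷ $3,856,927.60 = 2.0703.

2.07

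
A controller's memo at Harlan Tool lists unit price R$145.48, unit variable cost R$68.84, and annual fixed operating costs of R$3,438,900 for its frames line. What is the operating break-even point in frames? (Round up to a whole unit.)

Contribution margin per unit = R$145.48 − R$68.84 = R$76.64.
Break-even volume = fixed costs ÷ CM per unit = R$3,438,900 ÷ R$76.64 = 44,870.82, so 44,871 frames.

44,871 frames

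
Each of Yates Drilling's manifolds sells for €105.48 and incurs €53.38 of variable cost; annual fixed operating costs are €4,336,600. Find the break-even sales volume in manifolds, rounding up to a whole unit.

83,237 manifolds

Unit CM = price − variable cost = €105.48 − €53.38 = €52.10.
Break-even Q = €4,336,600 / €52.10 = 83,236.08 → 83,237 manifolds.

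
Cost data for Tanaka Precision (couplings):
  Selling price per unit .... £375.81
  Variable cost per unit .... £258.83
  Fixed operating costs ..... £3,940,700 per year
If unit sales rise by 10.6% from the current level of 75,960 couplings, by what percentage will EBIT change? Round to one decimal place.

Contribution at this volume is 75,960 × £116.98 = £8,885,800.80.
Subtracting fixed costs: EBIT = £8,885,800.80 − £3,940,700 = £4,945,100.80.
DOL = contribution ÷ EBIT = £8,885,800.80 ÷ £4,945,100.80 = 1.7969.
Operating income changes by 1.7969 × +10.6% = +19.0%.

+19.0%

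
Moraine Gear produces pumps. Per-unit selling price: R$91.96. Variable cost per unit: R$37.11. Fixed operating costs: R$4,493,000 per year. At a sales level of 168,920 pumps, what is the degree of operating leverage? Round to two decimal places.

1.94

Contribution at this volume is 168,920 × R$54.85 = R$9,265,262.00.
Operating income = contribution − fixed costs = R$9,265,262.00 − R$4,493,000 = R$4,772,262.00.
Degree of operating leverage = R$9,265,262.00 / R$4,772,262.00 = 1.9415.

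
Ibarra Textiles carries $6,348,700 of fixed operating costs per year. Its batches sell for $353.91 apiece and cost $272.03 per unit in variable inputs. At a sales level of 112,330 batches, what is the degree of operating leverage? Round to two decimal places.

Total contribution margin = 112,330 × $81.88 = $9,197,580.40.
Subtracting fixed costs: EBIT = $9,197,580.40 − $6,348,700 = $2,848,880.40.
So DOL = total CM / EBIT = $9,197,580.40 / $2,848,880.40 = 3.2285.

3.23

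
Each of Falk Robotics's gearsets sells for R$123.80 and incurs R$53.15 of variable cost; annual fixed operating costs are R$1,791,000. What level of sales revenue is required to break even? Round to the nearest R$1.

Contribution margin per unit = R$123.80 − R$53.15 = R$70.65, a CM ratio of R$70.65 ÷ R$123.80 = 0.5707.
Break-even revenue = fixed costs × price ÷ CM = R$1,791,000 × R$123.80 ÷ R$70.65 = R$3,138,369.

R$3,138,369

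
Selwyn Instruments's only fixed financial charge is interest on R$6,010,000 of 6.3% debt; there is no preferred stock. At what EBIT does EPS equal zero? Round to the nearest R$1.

R$378,630

Annual interest = 6.3% × R$6,010,000 = R$378,630.00.
Without preferred stock the financial break-even is simply EBIT = interest = R$378,630.00.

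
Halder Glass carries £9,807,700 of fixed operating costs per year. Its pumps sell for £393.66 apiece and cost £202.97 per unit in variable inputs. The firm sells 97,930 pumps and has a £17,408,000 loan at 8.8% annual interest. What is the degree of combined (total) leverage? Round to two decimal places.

2.55

Contribution at this volume is 97,930 × £190.69 = £18,674,271.70.
Operating income = contribution − fixed costs = £18,674,271.70 − £9,807,700 = £8,866,571.70. Interest = £1,531,904.00, so EBIT − I = £7,334,667.70.
DCL = contribution ÷ (EBIT − I) = £18,674,271.70 ÷ £7,334,667.70 = 2.5460.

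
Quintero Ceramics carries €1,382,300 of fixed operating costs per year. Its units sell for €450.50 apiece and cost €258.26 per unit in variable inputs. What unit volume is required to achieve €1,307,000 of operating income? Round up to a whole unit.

Unit CM = price − variable cost = €450.50 − €258.26 = €192.24.
Units = (FC + target) / CM = (€1,382,300 + €1,307,000) / €192.24 = 13,989.28, so 13,990 units.

13,990 units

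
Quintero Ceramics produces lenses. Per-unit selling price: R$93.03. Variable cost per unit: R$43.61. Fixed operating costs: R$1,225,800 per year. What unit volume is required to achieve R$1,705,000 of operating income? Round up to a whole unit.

Each unit contributes R$93.03 − R$43.61 = R$49.42.
Need Q such that Q × R$49.42 − R$1,225,800 = R$1,705,000, i.e. Q = R$2,930,800 / R$49.42 = 59,303.93 → 59,304.

59,304 lenses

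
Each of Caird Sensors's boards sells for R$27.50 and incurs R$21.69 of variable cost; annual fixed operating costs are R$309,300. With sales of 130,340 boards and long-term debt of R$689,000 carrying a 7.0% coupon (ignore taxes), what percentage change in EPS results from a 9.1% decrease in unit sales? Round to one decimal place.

-17.2%

Total contribution margin = 130,340 × R$5.81 = R$757,275.40.
Operating income = contribution − fixed costs = R$757,275.40 − R$309,300 = R$447,975.40.
After interest of R$48,230.00, pre-tax earnings = R$399,745.40.
DCL = total CM / (EBIT − I) = R$757,275.40 / R$399,745.40 = 1.8944.
EPS therefore changes by 1.8944 × (-9.1%) = -17.2%.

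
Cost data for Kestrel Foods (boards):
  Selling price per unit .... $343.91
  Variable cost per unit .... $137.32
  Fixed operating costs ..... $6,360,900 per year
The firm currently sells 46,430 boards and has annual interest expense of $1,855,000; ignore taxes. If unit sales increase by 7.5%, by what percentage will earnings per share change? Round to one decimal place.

Total contribution margin = 46,430 × $206.59 = $9,591,973.70.
Subtracting fixed costs: EBIT = $9,591,973.70 − $6,360,900 = $3,231,073.70.
Interest = $1,855,000.00, so EBIT − I = $1,376,073.70.
DCL = total CM / (EBIT − I) = $9,591,973.70 / $1,376,073.70 = 6.9705.
%ΔEPS = DCL × %ΔSales = 6.9705 × +7.5% = +52.3%.

+52.3%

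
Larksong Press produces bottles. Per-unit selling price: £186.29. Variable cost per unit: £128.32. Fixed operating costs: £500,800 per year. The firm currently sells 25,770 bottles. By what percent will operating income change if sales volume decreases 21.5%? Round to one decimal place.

-32.3%

Total contribution margin = 25,770 × £57.97 = £1,493,886.90.
EBIT = £1,493,886.90 − £500,800 = £993,086.90.
DOL = contribution ÷ EBIT = £1,493,886.90 ÷ £993,086.90 = 1.5043.
So EBIT moves 1.5043 × (-21.5%) = -32.3%.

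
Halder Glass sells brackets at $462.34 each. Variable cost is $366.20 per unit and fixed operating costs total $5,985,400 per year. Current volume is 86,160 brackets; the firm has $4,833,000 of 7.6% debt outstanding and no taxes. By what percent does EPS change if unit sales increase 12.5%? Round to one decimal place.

Contribution at this volume is 86,160 × $96.14 = $8,283,422.40.
Subtracting fixed costs: EBIT = $8,283,422.40 − $5,985,400 = $2,298,022.40.
Interest = $367,308.00, so EBIT − I = $1,930,714.40.
DCL = total CM / (EBIT − I) = $8,283,422.40 / $1,930,714.40 = 4.2903.
EPS therefore changes by 4.2903 × (+12.5%) = +53.6%.

+53.6%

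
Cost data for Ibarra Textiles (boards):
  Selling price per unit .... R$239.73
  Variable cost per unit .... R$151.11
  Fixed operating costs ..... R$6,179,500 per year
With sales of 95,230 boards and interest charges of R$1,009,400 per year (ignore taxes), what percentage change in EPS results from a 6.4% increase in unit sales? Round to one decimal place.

Total contribution margin = 95,230 × R$88.62 = R$8,439,282.60.
EBIT = R$8,439,282.60 − R$6,179,500 = R$2,259,782.60.
After interest of R$1,009,400.00, pre-tax earnings = R$1,250,382.60.
Degree of combined leverage = contribution ÷ (EBIT − I) = R$8,439,282.60 ÷ R$1,250,382.60 = 6.7494.
EPS therefore changes by 6.7494 × (+6.4%) = +43.2%.

+43.2%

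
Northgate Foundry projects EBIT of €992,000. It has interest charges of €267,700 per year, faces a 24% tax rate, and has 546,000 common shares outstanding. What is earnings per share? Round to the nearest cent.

Interest = €267,700.00, so EBT = €992,000 − €267,700.00 = €724,300.00.
After tax at 24%: net income = €724,300.00 × 0.76 = €550,468.00.
EPS = €550,468.00 ÷ 546,000 = €1.01.

€1.01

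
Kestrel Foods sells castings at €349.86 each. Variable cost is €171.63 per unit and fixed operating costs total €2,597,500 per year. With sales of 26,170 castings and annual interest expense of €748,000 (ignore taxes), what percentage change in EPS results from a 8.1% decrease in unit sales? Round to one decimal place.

-28.6%

At 26,170 units, contribution = 26,170 × €178.23 = €4,664,279.10.
Operating income = contribution − fixed costs = €4,664,279.10 − €2,597,500 = €2,066,779.10.
Interest = €748,000.00, so EBIT − I = €1,318,779.10.
DCL = total CM / (EBIT − I) = €4,664,279.10 / €1,318,779.10 = 3.5368.
EPS therefore changes by 3.5368 × (-8.1%) = -28.6%.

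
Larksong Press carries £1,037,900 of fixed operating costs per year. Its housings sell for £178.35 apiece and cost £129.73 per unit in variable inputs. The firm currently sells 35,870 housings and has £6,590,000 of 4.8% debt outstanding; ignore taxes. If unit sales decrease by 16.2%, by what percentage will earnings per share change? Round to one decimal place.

-72.5%

Contribution at this volume is 35,870 × £48.62 = £1,743,999.40.
Operating income = contribution − fixed costs = £1,743,999.40 − £1,037,900 = £706,099.40.
Interest = £316,320.00, so EBIT − I = £389,779.40.
DCL = total CM / (EBIT − I) = £1,743,999.40 / £389,779.40 = 4.4743.
EPS therefore changes by 4.4743 × (-16.2%) = -72.5%.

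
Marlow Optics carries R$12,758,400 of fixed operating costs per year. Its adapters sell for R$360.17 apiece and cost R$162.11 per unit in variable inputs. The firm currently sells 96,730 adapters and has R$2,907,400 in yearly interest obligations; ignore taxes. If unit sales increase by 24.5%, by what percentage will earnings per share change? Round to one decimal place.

+134.4%

Contribution at this volume is 96,730 × R$198.06 = R$19,158,343.80.
Subtracting fixed costs: EBIT = R$19,158,343.80 − R$12,758,400 = R$6,399,943.80.
After interest of R$2,907,400.00, pre-tax earnings = R$3,492,543.80.
DCL = total CM / (EBIT − I) = R$19,158,343.80 / R$3,492,543.80 = 5.4855.
EPS therefore changes by 5.4855 × (+24.5%) = +134.4%.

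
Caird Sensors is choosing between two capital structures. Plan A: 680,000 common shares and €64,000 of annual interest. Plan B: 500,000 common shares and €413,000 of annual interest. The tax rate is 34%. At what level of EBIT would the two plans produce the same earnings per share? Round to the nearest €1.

At indifference, (EBIT − 64,000)(1 − t)/680,000 = (EBIT − 413,000)(1 − t)/500,000.
Cancelling (1 − t) and cross-multiplying: 500,000·(EBIT − 64,000) = 680,000·(EBIT − 413,000).
EBIT × (680,000 − 500,000) = 413,000 × 680,000 − 64,000 × 500,000 = 248,840,000,000, so EBIT = 248,840,000,000 ÷ 180,000 = 1,382,444.44.

€1,382,444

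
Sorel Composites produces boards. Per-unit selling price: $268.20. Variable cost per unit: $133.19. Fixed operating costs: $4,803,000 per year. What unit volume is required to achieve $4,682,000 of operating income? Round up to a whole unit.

Contribution margin per unit = $268.20 − $133.19 = $135.01.
Need Q such that Q × $135.01 − $4,803,000 = $4,682,000, i.e. Q = $9,485,000 / $135.01 = 70,254.06 → 70,255.

70,255 boards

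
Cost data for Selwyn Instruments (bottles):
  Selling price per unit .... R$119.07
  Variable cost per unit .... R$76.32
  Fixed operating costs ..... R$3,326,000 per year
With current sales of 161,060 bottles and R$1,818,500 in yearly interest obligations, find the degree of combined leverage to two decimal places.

3.96

Contribution at this volume is 161,060 × R$42.75 = R$6,885,315.00.
Operating income = contribution − fixed costs = R$6,885,315.00 − R$3,326,000 = R$3,559,315.00. Interest = R$1,818,500.00, so EBIT − I = R$1,740,815.00.
Degree of total leverage = total CM / (EBIT − interest) = R$6,885,315.00 / R$1,740,815.00 = 3.9552.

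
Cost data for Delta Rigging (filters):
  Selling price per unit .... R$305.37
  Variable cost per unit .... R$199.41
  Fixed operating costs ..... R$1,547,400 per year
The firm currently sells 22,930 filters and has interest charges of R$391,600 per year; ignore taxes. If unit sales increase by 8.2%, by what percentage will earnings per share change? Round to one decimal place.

+40.6%

Total contribution margin = 22,930 × R$105.96 = R$2,429,662.80.
Operating income = contribution − fixed costs = R$2,429,662.80 − R$1,547,400 = R$882,262.80.
Interest = R$391,600.00, so EBIT − I = R$490,662.80.
DCL = total CM / (EBIT − I) = R$2,429,662.80 / R$490,662.80 = 4.9518.
%ΔEPS = DCL × %ΔSales = 4.9518 × +8.2% = +40.6%.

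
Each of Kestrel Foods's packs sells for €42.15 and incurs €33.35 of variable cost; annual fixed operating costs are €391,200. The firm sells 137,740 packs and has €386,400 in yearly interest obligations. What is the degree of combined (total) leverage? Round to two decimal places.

At 137,740 units, contribution = 137,740 × €8.80 = €1,212,112.00.
Subtracting fixed costs: EBIT = €1,212,112.00 − €391,200 = €820,912.00. Interest = €386,400.00, so EBIT − I = €434,512.00.
DCL = contribution ÷ (EBIT − I) = €1,212,112.00 ÷ €434,512.00 = 2.7896.

2.79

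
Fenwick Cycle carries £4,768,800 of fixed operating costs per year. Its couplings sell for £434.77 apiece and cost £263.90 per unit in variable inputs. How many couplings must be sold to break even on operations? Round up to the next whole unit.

Unit CM = price − variable cost = £434.77 − £263.90 = £170.87.
Break-even Q = £4,768,800 / £170.87 = 27,908.94 → 27,909 couplings.

27,909 couplings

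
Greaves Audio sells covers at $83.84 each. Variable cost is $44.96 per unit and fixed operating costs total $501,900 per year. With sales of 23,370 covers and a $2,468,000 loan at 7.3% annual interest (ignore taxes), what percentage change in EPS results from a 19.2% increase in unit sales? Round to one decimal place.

Contribution at this volume is 23,370 × $38.88 = $908,625.60.
EBIT = $908,625.60 − $501,900 = $406,725.60.
Interest = $180,164.00, so EBIT − I = $226,561.60.
Degree of combined leverage = contribution ÷ (EBIT − I) = $908,625.60 ÷ $226,561.60 = 4.0105.
%ΔEPS = DCL × %ΔSales = 4.0105 × +19.2% = +77.0%.

+77.0%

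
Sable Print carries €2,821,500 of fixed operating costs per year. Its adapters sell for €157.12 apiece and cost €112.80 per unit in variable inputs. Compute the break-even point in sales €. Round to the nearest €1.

€10,002,574

CM per unit = €157.12 − €112.80 = €44.32; CM ratio = €44.32 / €157.12 = 0.2821.
Break-even revenue = fixed costs × price ÷ CM = €2,821,500 × €157.12 ÷ €44.32 = €10,002,574.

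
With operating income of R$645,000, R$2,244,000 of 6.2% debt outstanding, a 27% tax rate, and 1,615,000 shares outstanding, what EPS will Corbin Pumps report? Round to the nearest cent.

R$0.23

Interest = R$139,128.00, so EBT = R$645,000 − R$139,128.00 = R$505,872.00.
After tax at 27%: net income = R$505,872.00 × 0.73 = R$369,286.56.
EPS = R$369,286.56 ÷ 1,615,000 = R$0.23.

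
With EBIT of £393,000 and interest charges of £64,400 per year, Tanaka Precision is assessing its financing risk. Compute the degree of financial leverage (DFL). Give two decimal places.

1.20

Annual interest charges come to £64,400.00.
DFL = EBIT ÷ (EBIT − I) = £393,000 ÷ (£393,000 − £64,400.00) = £393,000 ÷ £328,600.00 = 1.1960.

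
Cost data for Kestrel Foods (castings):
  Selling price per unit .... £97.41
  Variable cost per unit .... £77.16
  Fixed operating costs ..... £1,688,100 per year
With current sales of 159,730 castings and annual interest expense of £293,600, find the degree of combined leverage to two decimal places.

At 159,730 units, contribution = 159,730 × £20.25 = £3,234,532.50.
EBIT = £3,234,532.50 − £1,688,100 = £1,546,432.50. Interest = £293,600.00, so EBIT − I = £1,252,832.50.
DCL = contribution ÷ (EBIT − I) = £3,234,532.50 ÷ £1,252,832.50 = 2.5818.

2.58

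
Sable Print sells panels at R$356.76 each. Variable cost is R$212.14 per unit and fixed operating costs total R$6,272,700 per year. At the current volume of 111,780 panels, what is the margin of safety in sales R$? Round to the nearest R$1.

Each unit contributes R$356.76 − R$212.14 = R$144.62. Break-even units = R$6,272,700 ÷ R$144.62 = 43,373.67; break-even revenue = 43,373.67 × R$356.76 = R$15,473,990.13.
Actual sales revenue = 111,780 × R$356.76 = R$39,878,632.80.
Margin of safety = R$39,878,632.80 − R$15,473,990.13 = R$24,404,643.

R$24,404,643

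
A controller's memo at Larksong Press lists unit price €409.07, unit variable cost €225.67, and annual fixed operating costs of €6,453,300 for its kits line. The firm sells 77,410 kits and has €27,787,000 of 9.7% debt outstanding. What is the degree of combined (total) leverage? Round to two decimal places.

2.81

Total contribution margin = 77,410 × €183.40 = €14,196,994.00.
Operating income = contribution − fixed costs = €14,196,994.00 − €6,453,300 = €7,743,694.00. Interest = €2,695,339.00.
DOL = €14,196,994.00 ÷ €7,743,694.00 = 1.8334; DFL = €7,743,694.00 ÷ €5,048,355.00 = 1.5339.
DCL = DOL × DFL = 1.8334 × 1.5339 = 2.8123.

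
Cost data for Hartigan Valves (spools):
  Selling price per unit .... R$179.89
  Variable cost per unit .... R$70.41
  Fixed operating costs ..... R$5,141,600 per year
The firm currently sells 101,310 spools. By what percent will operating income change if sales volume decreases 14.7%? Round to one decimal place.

-27.4%

At 101,310 units, contribution = 101,310 × R$109.48 = R$11,091,418.80.
Subtracting fixed costs: EBIT = R$11,091,418.80 − R$5,141,600 = R$5,949,818.80.
So DOL = total CM / EBIT = R$11,091,418.80 / R$5,949,818.80 = 1.8642.
Operating income changes by 1.8642 × -14.7% = -27.4%.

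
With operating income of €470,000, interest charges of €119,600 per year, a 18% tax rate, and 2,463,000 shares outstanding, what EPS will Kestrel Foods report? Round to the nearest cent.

Pre-tax income = €470,000 − €119,600.00 = €350,400.00.
Net income = €350,400.00 × (1 − 0.18) = €287,328.00.
Per share: €287,328.00 / 2,463,000 shares = €0.12.

€0.12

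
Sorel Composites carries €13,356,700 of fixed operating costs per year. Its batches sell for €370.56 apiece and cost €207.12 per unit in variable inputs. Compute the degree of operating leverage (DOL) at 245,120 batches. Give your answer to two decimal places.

Total contribution margin = 245,120 × €163.44 = €40,062,412.80.
EBIT = €40,062,412.80 − €13,356,700 = €26,705,712.80.
DOL = contribution ÷ EBIT = €40,062,412.80 ÷ €26,705,712.80 = 1.5001.

1.50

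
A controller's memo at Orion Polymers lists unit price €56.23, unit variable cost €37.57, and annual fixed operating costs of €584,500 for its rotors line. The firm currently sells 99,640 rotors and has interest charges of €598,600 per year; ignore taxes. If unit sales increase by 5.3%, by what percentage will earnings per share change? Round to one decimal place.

+14.6%

Total contribution margin = 99,640 × €18.66 = €1,859,282.40.
Operating income = contribution − fixed costs = €1,859,282.40 − €584,500 = €1,274,782.40.
Interest = €598,600.00, so EBIT − I = €676,182.40.
Degree of combined leverage = contribution ÷ (EBIT − I) = €1,859,282.40 ÷ €676,182.40 = 2.7497.
EPS therefore changes by 2.7497 × (+5.3%) = +14.6%.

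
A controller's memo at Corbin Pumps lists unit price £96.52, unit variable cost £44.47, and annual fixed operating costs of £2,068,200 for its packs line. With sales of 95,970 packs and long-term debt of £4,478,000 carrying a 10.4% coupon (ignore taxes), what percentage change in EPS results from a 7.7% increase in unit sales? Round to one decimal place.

Total contribution margin = 95,970 × £52.05 = £4,995,238.50.
Operating income = contribution − fixed costs = £4,995,238.50 − £2,068,200 = £2,927,038.50.
After interest of £465,712.00, pre-tax earnings = £2,461,326.50.
Degree of combined leverage = contribution ÷ (EBIT − I) = £4,995,238.50 ÷ £2,461,326.50 = 2.0295.
%ΔEPS = DCL × %ΔSales = 2.0295 × +7.7% = +15.6%.

+15.6%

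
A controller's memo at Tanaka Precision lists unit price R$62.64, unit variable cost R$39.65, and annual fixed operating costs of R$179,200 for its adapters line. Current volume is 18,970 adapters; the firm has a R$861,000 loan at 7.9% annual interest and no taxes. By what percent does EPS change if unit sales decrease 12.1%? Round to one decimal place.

-27.9%

At 18,970 units, contribution = 18,970 × R$22.99 = R$436,120.30.
Operating income = contribution − fixed costs = R$436,120.30 − R$179,200 = R$256,920.30.
After interest of R$68,019.00, pre-tax earnings = R$188,901.30.
Degree of combined leverage = contribution ÷ (EBIT − I) = R$436,120.30 ÷ R$188,901.30 = 2.3087.
%ΔEPS = DCL × %ΔSales = 2.3087 × -12.1% = -27.9%.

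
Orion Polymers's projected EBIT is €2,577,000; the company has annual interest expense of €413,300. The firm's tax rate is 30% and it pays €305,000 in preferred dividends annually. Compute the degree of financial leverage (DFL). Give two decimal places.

1.49

Annual interest charges come to €413,300.00.
Pre-tax preferred-dividend burden = €305,000 ÷ (1 − 0.30) = €435,714.29.
DFL = EBIT ÷ [EBIT − I − D_p/(1−t)] = €2,577,000 ÷ [€2,577,000 − €413,300.00 − €435,714.29] = €2,577,000 ÷ €1,727,985.71 = 1.4913.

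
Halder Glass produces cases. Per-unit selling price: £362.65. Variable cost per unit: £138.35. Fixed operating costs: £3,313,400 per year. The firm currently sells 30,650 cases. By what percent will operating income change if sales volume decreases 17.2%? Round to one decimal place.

Total contribution margin = 30,650 × £224.30 = £6,874,795.00.
Operating income = contribution − fixed costs = £6,874,795.00 − £3,313,400 = £3,561,395.00.
Degree of operating leverage = £6,874,795.00 / £3,561,395.00 = 1.9304.
Operating income changes by 1.9304 × -17.2% = -33.2%.

-33.2%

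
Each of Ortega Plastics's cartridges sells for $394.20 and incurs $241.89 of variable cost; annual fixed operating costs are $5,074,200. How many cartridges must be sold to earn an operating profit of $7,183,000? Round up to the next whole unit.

80,476 cartridges

Contribution margin per unit = $394.20 − $241.89 = $152.31.
Required volume = (fixed costs + target profit) ÷ CM = ($5,074,200 + $7,183,000) ÷ $152.31 = 80,475.35, so 80,476 cartridges.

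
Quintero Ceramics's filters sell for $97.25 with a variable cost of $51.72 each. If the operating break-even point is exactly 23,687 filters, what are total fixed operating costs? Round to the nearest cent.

Contribution margin per unit = $97.25 − $51.72 = $45.53.
Since BE = FC / CM, FC = 23,687 × $45.53 = $1,078,469.11.

$1,078,469.11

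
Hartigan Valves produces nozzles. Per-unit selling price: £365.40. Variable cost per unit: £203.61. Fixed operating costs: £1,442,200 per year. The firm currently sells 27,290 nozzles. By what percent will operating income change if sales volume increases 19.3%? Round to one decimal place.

+28.7%

Contribution at this volume is 27,290 × £161.79 = £4,415,249.10.
Subtracting fixed costs: EBIT = £4,415,249.10 − £1,442,200 = £2,973,049.10.
So DOL = total CM / EBIT = £4,415,249.10 / £2,973,049.10 = 1.4851.
So EBIT moves 1.4851 × (+19.3%) = +28.7%.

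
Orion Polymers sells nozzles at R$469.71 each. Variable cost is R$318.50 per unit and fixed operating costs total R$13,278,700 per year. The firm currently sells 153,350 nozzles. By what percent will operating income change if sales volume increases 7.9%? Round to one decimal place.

+18.5%

At 153,350 units, contribution = 153,350 × R$151.21 = R$23,188,053.50.
Subtracting fixed costs: EBIT = R$23,188,053.50 − R$13,278,700 = R$9,909,353.50.
Degree of operating leverage = R$23,188,053.50 / R$9,909,353.50 = 2.3400.
So EBIT moves 2.3400 × (+7.9%) = +18.5%.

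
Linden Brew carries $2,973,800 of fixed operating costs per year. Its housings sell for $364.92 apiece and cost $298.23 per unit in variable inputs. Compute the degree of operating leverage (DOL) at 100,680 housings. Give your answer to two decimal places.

1.80

Contribution at this volume is 100,680 × $66.69 = $6,714,349.20.
EBIT = $6,714,349.20 − $2,973,800 = $3,740,549.20.
Degree of operating leverage = $6,714,349.20 / $3,740,549.20 = 1.7950.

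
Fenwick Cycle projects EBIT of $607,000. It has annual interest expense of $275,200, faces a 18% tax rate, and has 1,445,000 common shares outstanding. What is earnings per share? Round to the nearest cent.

Pre-tax income = $607,000 − $275,200.00 = $331,800.00.
After tax at 18%: net income = $331,800.00 × 0.82 = $272,076.00.
EPS = $272,076.00 ÷ 1,445,000 = $0.19.

$0.19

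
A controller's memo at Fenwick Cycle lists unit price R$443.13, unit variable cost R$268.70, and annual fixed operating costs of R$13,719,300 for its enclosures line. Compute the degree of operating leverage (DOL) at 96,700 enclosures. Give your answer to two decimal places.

Contribution at this volume is 96,700 × R$174.43 = R$16,867,381.00.
Subtracting fixed costs: EBIT = R$16,867,381.00 − R$13,719,300 = R$3,148,081.00.
So DOL = total CM / EBIT = R$16,867,381.00 / R$3,148,081.00 = 5.3580.

5.36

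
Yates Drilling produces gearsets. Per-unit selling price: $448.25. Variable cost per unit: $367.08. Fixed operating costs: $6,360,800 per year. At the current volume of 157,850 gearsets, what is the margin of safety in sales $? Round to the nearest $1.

$35,629,632

Each unit contributes $448.25 − $367.08 = $81.17. Break-even units = $6,360,800 ÷ $81.17 = 78,363.93; break-even revenue = 78,363.93 × $448.25 = $35,126,630.53.
Actual sales revenue = 157,850 × $448.25 = $70,756,262.50.
Margin of safety = $70,756,262.50 − $35,126,630.53 = $35,629,632.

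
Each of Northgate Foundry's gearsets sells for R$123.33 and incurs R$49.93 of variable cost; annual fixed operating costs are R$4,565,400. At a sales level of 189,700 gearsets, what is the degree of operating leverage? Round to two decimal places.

At 189,700 units, contribution = 189,700 × R$73.40 = R$13,923,980.00.
Operating income = contribution − fixed costs = R$13,923,980.00 − R$4,565,400 = R$9,358,580.00.
DOL = contribution ÷ EBIT = R$13,923,980.00 ÷ R$9,358,580.00 = 1.4878.

1.49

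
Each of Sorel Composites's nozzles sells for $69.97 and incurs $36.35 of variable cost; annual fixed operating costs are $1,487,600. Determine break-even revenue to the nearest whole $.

Contribution margin per unit = $69.97 − $36.35 = $33.62, a CM ratio of $33.62 ÷ $69.97 = 0.4805.
Break-even revenue = fixed costs × price ÷ CM = $1,487,600 × $69.97 ÷ $33.62 = $3,095,996.

$3,095,996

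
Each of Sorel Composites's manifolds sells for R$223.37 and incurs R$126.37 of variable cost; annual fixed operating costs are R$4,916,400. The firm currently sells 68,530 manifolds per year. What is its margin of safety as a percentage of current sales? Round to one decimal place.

26.0%

Unit CM = price − variable cost = R$223.37 − R$126.37 = R$97.00. Break-even units = R$4,916,400 ÷ R$97.00 = 50,684.54; break-even revenue = 50,684.54 × R$223.37 = R$11,321,404.82.
Actual sales revenue = 68,530 × R$223.37 = R$15,307,546.10.
Margin of safety = (R$15,307,546.10 − R$11,321,404.82) ÷ R$15,307,546.10 = 26.0%.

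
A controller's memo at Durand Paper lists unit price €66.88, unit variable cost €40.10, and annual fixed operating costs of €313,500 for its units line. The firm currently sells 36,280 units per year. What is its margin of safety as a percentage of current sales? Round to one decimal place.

Each unit contributes €66.88 − €40.10 = €26.78. Break-even units = €313,500 ÷ €26.78 = 11,706.50; break-even revenue = 11,706.50 × €66.88 = €782,930.55.
Actual sales revenue = 36,280 × €66.88 = €2,426,406.40.
Margin of safety = (€2,426,406.40 − €782,930.55) ÷ €2,426,406.40 = 67.7%.

67.7%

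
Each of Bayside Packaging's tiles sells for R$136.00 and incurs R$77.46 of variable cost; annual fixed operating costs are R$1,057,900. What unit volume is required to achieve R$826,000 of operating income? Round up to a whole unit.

Contribution margin per unit = R$136.00 − R$77.46 = R$58.54.
Units = (FC + target) / CM = (R$1,057,900 + R$826,000) / R$58.54 = 32,181.41, so 32,182 tiles.

32,182 tiles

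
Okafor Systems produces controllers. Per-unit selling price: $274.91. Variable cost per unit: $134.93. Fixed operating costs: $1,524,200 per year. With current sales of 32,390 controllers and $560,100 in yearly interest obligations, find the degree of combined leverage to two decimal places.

Contribution at this volume is 32,390 × $139.98 = $4,533,952.20.
EBIT = $4,533,952.20 − $1,524,200 = $3,009,752.20. Interest = $560,100.00, so EBIT − I = $2,449,652.20.
Degree of total leverage = total CM / (EBIT − interest) = $4,533,952.20 / $2,449,652.20 = 1.8509.

1.85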